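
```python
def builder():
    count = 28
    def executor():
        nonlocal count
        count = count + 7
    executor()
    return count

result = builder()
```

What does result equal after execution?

Step 1: builder() sets count = 28.
Step 2: executor() uses nonlocal to modify count in builder's scope: count = 28 + 7 = 35.
Step 3: builder() returns the modified count = 35

The answer is 35.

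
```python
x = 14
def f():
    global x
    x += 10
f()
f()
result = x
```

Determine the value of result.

Step 1: x = 14.
Step 2: First f(): x = 14 + 10 = 24.
Step 3: Second f(): x = 24 + 10 = 34. result = 34

The answer is 34.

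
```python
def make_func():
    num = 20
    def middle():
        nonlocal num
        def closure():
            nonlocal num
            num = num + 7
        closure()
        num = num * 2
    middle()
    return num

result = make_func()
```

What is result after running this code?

Step 1: num = 20.
Step 2: closure() adds 7: num = 20 + 7 = 27.
Step 3: middle() doubles: num = 27 * 2 = 54.
Step 4: result = 54

The answer is 54.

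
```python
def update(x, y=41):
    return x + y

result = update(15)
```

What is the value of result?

Step 1: update(15) uses default y = 41.
Step 2: Returns 15 + 41 = 56.
Step 3: result = 56

The answer is 56.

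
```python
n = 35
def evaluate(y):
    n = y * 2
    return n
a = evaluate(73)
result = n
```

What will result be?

Step 1: Global n = 35.
Step 2: evaluate(73) creates local n = 73 * 2 = 146.
Step 3: Global n unchanged because no global keyword. result = 35

The answer is 35.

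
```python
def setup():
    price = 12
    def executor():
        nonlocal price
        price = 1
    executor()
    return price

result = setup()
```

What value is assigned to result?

Step 1: setup() sets price = 12.
Step 2: executor() uses nonlocal to reassign price = 1.
Step 3: result = 1

The answer is 1.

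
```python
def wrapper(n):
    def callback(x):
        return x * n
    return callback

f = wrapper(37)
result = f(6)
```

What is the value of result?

Step 1: wrapper(37) creates a closure capturing n = 37.
Step 2: f(6) computes 6 * 37 = 222.
Step 3: result = 222

The answer is 222.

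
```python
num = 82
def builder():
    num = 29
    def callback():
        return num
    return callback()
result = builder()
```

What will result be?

Step 1: num = 82 globally, but builder() defines num = 29 locally.
Step 2: callback() looks up num. Not in local scope, so checks enclosing scope (builder) and finds num = 29.
Step 3: result = 29

The answer is 29.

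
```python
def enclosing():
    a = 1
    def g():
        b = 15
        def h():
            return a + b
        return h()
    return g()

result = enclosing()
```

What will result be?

Step 1: enclosing() defines a = 1. g() defines b = 15.
Step 2: h() accesses both from enclosing scopes: a = 1, b = 15.
Step 3: result = 1 + 15 = 16

The answer is 16.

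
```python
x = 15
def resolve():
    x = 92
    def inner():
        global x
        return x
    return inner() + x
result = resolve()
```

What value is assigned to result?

Step 1: Global x = 15. resolve() shadows with local x = 92.
Step 2: inner() uses global keyword, so inner() returns global x = 15.
Step 3: resolve() returns 15 + 92 = 107

The answer is 107.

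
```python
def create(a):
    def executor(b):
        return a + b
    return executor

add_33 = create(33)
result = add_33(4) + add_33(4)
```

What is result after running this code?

Step 1: add_33 captures a = 33.
Step 2: add_33(4) = 33 + 4 = 37, called twice.
Step 3: result = 37 + 37 = 74

The answer is 74.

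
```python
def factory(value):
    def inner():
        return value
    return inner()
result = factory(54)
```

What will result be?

Step 1: factory(54) binds parameter value = 54.
Step 2: inner() looks up value in enclosing scope and finds the parameter value = 54.
Step 3: result = 54

The answer is 54.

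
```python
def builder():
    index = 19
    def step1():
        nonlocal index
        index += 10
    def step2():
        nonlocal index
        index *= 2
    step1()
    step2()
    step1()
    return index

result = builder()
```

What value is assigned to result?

Step 1: index = 19.
Step 2: step1(): index = 19 + 10 = 29.
Step 3: step2(): index = 29 * 2 = 58.
Step 4: step1(): index = 58 + 10 = 68. result = 68

The answer is 68.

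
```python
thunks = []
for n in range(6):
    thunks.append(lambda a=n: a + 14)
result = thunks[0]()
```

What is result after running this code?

Step 1: Default argument a=n captures n's value at definition time.
Step 2: thunks[0] was defined when n = 0, so a defaults to 0.
Step 3: result = 0 + 14 = 14 (default arg fixes the late binding issue)

The answer is 14.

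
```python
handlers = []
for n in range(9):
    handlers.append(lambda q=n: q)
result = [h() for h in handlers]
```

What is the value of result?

Step 1: Default arg q=n captures n at each iteration.
Step 2: Each lambda has its own default: 0, 1, ..., 8.
Step 3: result = [0, 1, 2, 3, 4, 5, 6, 7, 8]

The answer is [0, 1, 2, 3, 4, 5, 6, 7, 8].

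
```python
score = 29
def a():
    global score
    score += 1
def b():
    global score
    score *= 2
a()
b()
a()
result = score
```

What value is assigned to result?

Step 1: score = 29.
Step 2: a(): score = 29 + 1 = 30.
Step 3: b(): score = 30 * 2 = 60.
Step 4: a(): score = 60 + 1 = 61

The answer is 61.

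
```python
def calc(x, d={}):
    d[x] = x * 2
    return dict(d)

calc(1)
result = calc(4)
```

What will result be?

Step 1: Mutable default dict is shared across calls.
Step 2: First call adds 1: 2. Second call adds 4: 8.
Step 3: result = {1: 2, 4: 8}

The answer is {1: 2, 4: 8}.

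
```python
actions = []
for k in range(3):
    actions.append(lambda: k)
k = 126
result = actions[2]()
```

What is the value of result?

Step 1: Lambdas capture the variable k by reference, not by value.
Step 2: After the loop, k is reassigned to 126.
Step 3: actions[2]() looks up the current k = 126. result = 126

The answer is 126.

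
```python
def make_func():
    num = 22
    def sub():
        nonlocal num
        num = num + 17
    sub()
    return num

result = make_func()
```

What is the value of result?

Step 1: make_func() sets num = 22.
Step 2: sub() uses nonlocal to modify num in make_func's scope: num = 22 + 17 = 39.
Step 3: make_func() returns the modified num = 39

The answer is 39.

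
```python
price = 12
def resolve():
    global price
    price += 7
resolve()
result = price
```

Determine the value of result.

Step 1: price = 12 globally.
Step 2: resolve() modifies global price: price += 7 = 19.
Step 3: result = 19

The answer is 19.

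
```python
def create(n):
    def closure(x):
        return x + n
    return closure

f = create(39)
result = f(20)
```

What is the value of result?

Step 1: create(39) creates a closure that captures n = 39.
Step 2: f(20) calls the closure with x = 20, returning 20 + 39 = 59.
Step 3: result = 59

The answer is 59.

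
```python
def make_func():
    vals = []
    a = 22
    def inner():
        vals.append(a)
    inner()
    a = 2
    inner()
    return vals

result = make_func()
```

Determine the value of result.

Step 1: a = 22. inner() appends current a to vals.
Step 2: First inner(): appends 22. Then a = 2.
Step 3: Second inner(): appends 2 (closure sees updated a). result = [22, 2]

The answer is [22, 2].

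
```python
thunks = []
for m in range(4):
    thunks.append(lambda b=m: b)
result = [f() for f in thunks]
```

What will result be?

Step 1: Default arg b=m captures m at each iteration.
Step 2: Each lambda has its own default: 0, 1, ..., 3.
Step 3: result = [0, 1, 2, 3]

The answer is [0, 1, 2, 3].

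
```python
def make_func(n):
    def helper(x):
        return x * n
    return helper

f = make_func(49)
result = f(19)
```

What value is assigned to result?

Step 1: make_func(49) creates a closure capturing n = 49.
Step 2: f(19) computes 19 * 49 = 931.
Step 3: result = 931

The answer is 931.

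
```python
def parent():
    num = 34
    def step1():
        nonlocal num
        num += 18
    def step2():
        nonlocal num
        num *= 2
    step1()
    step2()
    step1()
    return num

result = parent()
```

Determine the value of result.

Step 1: num = 34.
Step 2: step1(): num = 34 + 18 = 52.
Step 3: step2(): num = 52 * 2 = 104.
Step 4: step1(): num = 104 + 18 = 122. result = 122

The answer is 122.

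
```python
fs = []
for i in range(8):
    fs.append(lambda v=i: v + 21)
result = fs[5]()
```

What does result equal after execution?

Step 1: Default argument v=i captures i's value at definition time.
Step 2: fs[5] was defined when i = 5, so v defaults to 5.
Step 3: result = 5 + 21 = 26 (default arg fixes the late binding issue)

The answer is 26.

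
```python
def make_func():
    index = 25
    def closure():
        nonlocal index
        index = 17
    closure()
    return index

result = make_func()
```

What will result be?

Step 1: make_func() sets index = 25.
Step 2: closure() uses nonlocal to reassign index = 17.
Step 3: result = 17

The answer is 17.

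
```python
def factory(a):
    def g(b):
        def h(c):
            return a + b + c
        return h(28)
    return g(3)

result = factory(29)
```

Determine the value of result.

Step 1: a = 29, b = 3, c = 28 across three nested scopes.
Step 2: h() accesses all three via LEGB rule.
Step 3: result = 29 + 3 + 28 = 60

The answer is 60.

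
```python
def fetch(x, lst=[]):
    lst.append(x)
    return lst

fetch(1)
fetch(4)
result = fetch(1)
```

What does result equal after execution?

Step 1: Mutable default argument gotcha! The list [] is created once.
Step 2: Each call appends to the SAME list: [1], [1, 4], [1, 4, 1].
Step 3: result = [1, 4, 1]

The answer is [1, 4, 1].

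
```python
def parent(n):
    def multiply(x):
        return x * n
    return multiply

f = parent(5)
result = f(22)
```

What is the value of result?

Step 1: parent(5) returns multiply closure with n = 5.
Step 2: f(22) computes 22 * 5 = 110.
Step 3: result = 110

The answer is 110.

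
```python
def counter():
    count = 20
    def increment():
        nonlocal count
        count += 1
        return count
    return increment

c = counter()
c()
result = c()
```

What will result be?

Step 1: counter() creates closure with count = 20.
Step 2: Each c() call increments count via nonlocal. After 2 calls: 20 + 2 = 22.
Step 3: result = 22

The answer is 22.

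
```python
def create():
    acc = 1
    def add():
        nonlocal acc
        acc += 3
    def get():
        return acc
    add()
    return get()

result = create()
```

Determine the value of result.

Step 1: acc = 1. add() modifies it via nonlocal, get() reads it.
Step 2: add() makes acc = 1 + 3 = 4.
Step 3: get() returns 4. result = 4

The answer is 4.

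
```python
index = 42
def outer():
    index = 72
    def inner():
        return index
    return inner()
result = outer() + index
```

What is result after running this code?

Step 1: Global index = 42. outer() shadows with index = 72.
Step 2: inner() returns enclosing index = 72. outer() = 72.
Step 3: result = 72 + global index (42) = 114

The answer is 114.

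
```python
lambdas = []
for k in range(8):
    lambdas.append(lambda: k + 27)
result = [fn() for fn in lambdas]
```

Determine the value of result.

Step 1: All lambdas capture k by reference. After the loop, k = 7.
Step 2: Each call returns 7 + 27 = 34.
Step 3: result = [34, 34, 34, 34, 34, 34, 34, 34]

The answer is [34, 34, 34, 34, 34, 34, 34, 34].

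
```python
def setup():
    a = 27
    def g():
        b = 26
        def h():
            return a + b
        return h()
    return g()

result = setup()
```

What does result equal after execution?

Step 1: setup() defines a = 27. g() defines b = 26.
Step 2: h() accesses both from enclosing scopes: a = 27, b = 26.
Step 3: result = 27 + 26 = 53

The answer is 53.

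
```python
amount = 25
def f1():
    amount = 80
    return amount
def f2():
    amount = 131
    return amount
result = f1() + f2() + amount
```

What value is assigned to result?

Step 1: Each function shadows global amount with its own local.
Step 2: f1() returns 80, f2() returns 131.
Step 3: Global amount = 25 is unchanged. result = 80 + 131 + 25 = 236

The answer is 236.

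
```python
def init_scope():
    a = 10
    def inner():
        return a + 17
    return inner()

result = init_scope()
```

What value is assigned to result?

Step 1: init_scope() defines a = 10.
Step 2: inner() reads a = 10 from enclosing scope, returns 10 + 17 = 27.
Step 3: result = 27

The answer is 27.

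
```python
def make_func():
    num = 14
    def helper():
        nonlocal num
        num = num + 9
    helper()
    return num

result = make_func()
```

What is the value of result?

Step 1: make_func() sets num = 14.
Step 2: helper() uses nonlocal to modify num in make_func's scope: num = 14 + 9 = 23.
Step 3: make_func() returns the modified num = 23

The answer is 23.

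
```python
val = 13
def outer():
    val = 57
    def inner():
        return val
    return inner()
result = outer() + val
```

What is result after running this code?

Step 1: Global val = 13. outer() shadows with val = 57.
Step 2: inner() returns enclosing val = 57. outer() = 57.
Step 3: result = 57 + global val (13) = 70

The answer is 70.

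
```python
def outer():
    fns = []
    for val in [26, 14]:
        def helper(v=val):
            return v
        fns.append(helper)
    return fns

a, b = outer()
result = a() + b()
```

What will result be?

Step 1: Default argument v=val captures val at each iteration.
Step 2: a() returns 26 (captured at first iteration), b() returns 14 (captured at second).
Step 3: result = 26 + 14 = 40

The answer is 40.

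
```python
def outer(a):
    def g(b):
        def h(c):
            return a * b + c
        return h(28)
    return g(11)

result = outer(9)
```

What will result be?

Step 1: a = 9, b = 11, c = 28.
Step 2: h() computes a * b + c = 9 * 11 + 28 = 127.
Step 3: result = 127

The answer is 127.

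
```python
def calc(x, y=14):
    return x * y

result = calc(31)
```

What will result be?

Step 1: calc(31) uses default y = 14.
Step 2: Returns 31 * 14 = 434.
Step 3: result = 434

The answer is 434.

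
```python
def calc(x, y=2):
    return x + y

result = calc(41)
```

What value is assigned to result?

Step 1: calc(41) uses default y = 2.
Step 2: Returns 41 + 2 = 43.
Step 3: result = 43

The answer is 43.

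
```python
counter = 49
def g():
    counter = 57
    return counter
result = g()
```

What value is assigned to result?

Step 1: Global counter = 49.
Step 2: g() creates local counter = 57, shadowing the global.
Step 3: Returns local counter = 57. result = 57

The answer is 57.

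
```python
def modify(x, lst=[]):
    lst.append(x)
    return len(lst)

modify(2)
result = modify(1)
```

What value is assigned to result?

Step 1: Mutable default list persists between calls.
Step 2: First call: lst = [2], len = 1. Second call: lst = [2, 1], len = 2.
Step 3: result = 2

The answer is 2.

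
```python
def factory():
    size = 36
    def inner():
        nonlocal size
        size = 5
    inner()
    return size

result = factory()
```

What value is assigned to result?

Step 1: factory() sets size = 36.
Step 2: inner() uses nonlocal to reassign size = 5.
Step 3: result = 5

The answer is 5.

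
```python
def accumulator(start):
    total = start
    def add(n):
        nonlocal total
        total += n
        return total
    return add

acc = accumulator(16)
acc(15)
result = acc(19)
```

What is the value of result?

Step 1: accumulator(16) creates closure with total = 16.
Step 2: First acc(15): total = 16 + 15 = 31.
Step 3: Second acc(19): total = 31 + 19 = 50. result = 50

The answer is 50.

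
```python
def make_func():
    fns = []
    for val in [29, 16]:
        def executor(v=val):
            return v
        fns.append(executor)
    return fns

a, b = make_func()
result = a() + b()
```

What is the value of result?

Step 1: Default argument v=val captures val at each iteration.
Step 2: a() returns 29 (captured at first iteration), b() returns 16 (captured at second).
Step 3: result = 29 + 16 = 45

The answer is 45.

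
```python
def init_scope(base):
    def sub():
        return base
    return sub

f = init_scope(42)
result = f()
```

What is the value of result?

Step 1: init_scope(42) creates closure capturing base = 42.
Step 2: f() returns the captured base = 42.
Step 3: result = 42

The answer is 42.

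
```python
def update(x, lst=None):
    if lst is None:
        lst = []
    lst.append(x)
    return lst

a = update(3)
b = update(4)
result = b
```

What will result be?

Step 1: None default with guard creates a NEW list each call.
Step 2: a = [3] (fresh list). b = [4] (another fresh list).
Step 3: result = [4] (this is the fix for mutable default)

The answer is [4].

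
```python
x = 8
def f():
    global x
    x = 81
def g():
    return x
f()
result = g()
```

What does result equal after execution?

Step 1: x = 8.
Step 2: f() sets global x = 81.
Step 3: g() reads global x = 81. result = 81

The answer is 81.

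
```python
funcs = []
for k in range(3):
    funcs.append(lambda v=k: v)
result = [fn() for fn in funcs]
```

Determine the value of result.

Step 1: Default arg v=k captures k at each iteration.
Step 2: Each lambda has its own default: 0, 1, ..., 2.
Step 3: result = [0, 1, 2]

The answer is [0, 1, 2].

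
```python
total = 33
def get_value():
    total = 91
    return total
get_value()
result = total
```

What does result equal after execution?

Step 1: Global total = 33.
Step 2: get_value() creates local total = 91 (shadow, not modification).
Step 3: After get_value() returns, global total is unchanged. result = 33

The answer is 33.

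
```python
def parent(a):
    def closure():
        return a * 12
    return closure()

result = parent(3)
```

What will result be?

Step 1: parent(3) binds parameter a = 3.
Step 2: closure() accesses a = 3 from enclosing scope.
Step 3: result = 3 * 12 = 36

The answer is 36.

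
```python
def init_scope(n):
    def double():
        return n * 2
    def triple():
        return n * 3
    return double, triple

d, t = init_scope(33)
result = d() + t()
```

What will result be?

Step 1: Both closures capture the same n = 33.
Step 2: d() = 33 * 2 = 66, t() = 33 * 3 = 99.
Step 3: result = 66 + 99 = 165

The answer is 165.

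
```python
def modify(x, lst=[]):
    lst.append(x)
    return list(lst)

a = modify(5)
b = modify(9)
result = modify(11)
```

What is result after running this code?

Step 1: Default list is shared. list() creates copies for return values.
Step 2: Internal list grows: [5] -> [5, 9] -> [5, 9, 11].
Step 3: result = [5, 9, 11]

The answer is [5, 9, 11].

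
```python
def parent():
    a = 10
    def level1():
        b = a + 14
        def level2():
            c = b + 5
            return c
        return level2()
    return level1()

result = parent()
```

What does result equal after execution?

Step 1: a = 10. b = a + 14 = 24.
Step 2: c = b + 5 = 24 + 5 = 29.
Step 3: result = 29

The answer is 29.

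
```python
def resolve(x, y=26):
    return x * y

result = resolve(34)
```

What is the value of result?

Step 1: resolve(34) uses default y = 26.
Step 2: Returns 34 * 26 = 884.
Step 3: result = 884

The answer is 884.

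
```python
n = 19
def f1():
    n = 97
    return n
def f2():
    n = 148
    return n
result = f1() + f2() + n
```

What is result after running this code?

Step 1: Each function shadows global n with its own local.
Step 2: f1() returns 97, f2() returns 148.
Step 3: Global n = 19 is unchanged. result = 97 + 148 + 19 = 264

The answer is 264.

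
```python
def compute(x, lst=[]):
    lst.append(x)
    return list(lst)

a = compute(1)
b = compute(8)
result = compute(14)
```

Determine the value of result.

Step 1: Default list is shared. list() creates copies for return values.
Step 2: Internal list grows: [1] -> [1, 8] -> [1, 8, 14].
Step 3: result = [1, 8, 14]

The answer is [1, 8, 14].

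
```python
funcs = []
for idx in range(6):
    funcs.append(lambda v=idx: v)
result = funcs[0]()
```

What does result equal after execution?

Step 1: Default argument v=idx captures idx's value at each iteration.
Step 2: funcs[0] captured v = 0 when idx was 0.
Step 3: result = 0

The answer is 0.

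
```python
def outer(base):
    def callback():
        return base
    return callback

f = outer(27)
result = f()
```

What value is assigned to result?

Step 1: outer(27) creates closure capturing base = 27.
Step 2: f() returns the captured base = 27.
Step 3: result = 27

The answer is 27.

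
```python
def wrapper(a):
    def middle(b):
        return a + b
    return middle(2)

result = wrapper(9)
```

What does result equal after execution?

Step 1: wrapper(9) passes a = 9.
Step 2: middle(2) has b = 2, reads a = 9 from enclosing.
Step 3: result = 9 + 2 = 11

The answer is 11.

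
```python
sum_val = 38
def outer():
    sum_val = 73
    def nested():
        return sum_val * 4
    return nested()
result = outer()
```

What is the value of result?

Step 1: outer() shadows global sum_val with sum_val = 73.
Step 2: nested() finds sum_val = 73 in enclosing scope, computes 73 * 4 = 292.
Step 3: result = 292

The answer is 292.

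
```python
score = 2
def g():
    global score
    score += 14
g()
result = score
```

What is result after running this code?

Step 1: score = 2 globally.
Step 2: g() modifies global score: score += 14 = 16.
Step 3: result = 16

The answer is 16.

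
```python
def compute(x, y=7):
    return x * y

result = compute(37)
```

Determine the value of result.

Step 1: compute(37) uses default y = 7.
Step 2: Returns 37 * 7 = 259.
Step 3: result = 259

The answer is 259.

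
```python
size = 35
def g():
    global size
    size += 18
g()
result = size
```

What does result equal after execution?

Step 1: size = 35 globally.
Step 2: g() modifies global size: size += 18 = 53.
Step 3: result = 53

The answer is 53.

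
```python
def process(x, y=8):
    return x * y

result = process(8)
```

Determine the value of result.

Step 1: process(8) uses default y = 8.
Step 2: Returns 8 * 8 = 64.
Step 3: result = 64

The answer is 64.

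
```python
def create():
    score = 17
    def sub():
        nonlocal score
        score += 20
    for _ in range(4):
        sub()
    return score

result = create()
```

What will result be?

Step 1: score = 17.
Step 2: sub() is called 4 times in a loop, each adding 20 via nonlocal.
Step 3: score = 17 + 20 * 4 = 97

The answer is 97.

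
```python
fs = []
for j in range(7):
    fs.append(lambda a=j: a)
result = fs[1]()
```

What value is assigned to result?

Step 1: Default argument a=j captures j's value at each iteration.
Step 2: fs[1] captured a = 1 when j was 1.
Step 3: result = 1

The answer is 1.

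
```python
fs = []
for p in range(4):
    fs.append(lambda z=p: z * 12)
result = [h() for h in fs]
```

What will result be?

Step 1: Default arg z=p captures p at each iteration.
Step 2: fs[k] has z defaulting to k, returns k * 12.
Step 3: result = [0, 12, 24, 36]

The answer is [0, 12, 24, 36].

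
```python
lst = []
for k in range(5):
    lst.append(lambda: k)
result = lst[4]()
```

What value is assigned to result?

Step 1: The loop creates 5 lambdas, all referencing the same variable k.
Step 2: After the loop, k = 4 (final value).
Step 3: lst[4]() looks up k at call time and finds 4. This is the late binding gotcha. result = 4

The answer is 4.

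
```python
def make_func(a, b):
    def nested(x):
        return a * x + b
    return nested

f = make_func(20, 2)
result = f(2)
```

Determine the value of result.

Step 1: make_func(20, 2) captures a = 20, b = 2.
Step 2: f(2) computes 20 * 2 + 2 = 42.
Step 3: result = 42

The answer is 42.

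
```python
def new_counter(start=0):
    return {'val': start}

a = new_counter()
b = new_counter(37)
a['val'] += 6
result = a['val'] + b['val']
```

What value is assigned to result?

Step 1: new_counter() returns a new dict each call (immutable default 0).
Step 2: a = {'val': 0}, b = {'val': 37}.
Step 3: a['val'] += 6 = 6. result = 6 + 37 = 43

The answer is 43.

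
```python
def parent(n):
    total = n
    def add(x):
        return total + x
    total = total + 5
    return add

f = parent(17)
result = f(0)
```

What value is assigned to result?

Step 1: parent(17) sets total = 17, then total = 17 + 5 = 22.
Step 2: Closures capture by reference, so add sees total = 22.
Step 3: f(0) returns 22 + 0 = 22

The answer is 22.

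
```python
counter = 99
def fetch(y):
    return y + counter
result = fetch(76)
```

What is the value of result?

Step 1: counter = 99 is defined globally.
Step 2: fetch(76) uses parameter y = 76 and looks up counter from global scope = 99.
Step 3: result = 76 + 99 = 175

The answer is 175.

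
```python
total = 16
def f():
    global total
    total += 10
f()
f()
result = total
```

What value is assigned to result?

Step 1: total = 16.
Step 2: First f(): total = 16 + 10 = 26.
Step 3: Second f(): total = 26 + 10 = 36. result = 36

The answer is 36.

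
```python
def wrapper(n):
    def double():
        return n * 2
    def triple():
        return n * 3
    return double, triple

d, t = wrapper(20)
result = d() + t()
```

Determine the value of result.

Step 1: Both closures capture the same n = 20.
Step 2: d() = 20 * 2 = 40, t() = 20 * 3 = 60.
Step 3: result = 40 + 60 = 100

The answer is 100.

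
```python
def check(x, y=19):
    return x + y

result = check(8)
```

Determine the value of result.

Step 1: check(8) uses default y = 19.
Step 2: Returns 8 + 19 = 27.
Step 3: result = 27

The answer is 27.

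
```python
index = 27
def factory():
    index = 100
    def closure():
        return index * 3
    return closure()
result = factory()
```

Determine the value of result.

Step 1: factory() shadows global index with index = 100.
Step 2: closure() finds index = 100 in enclosing scope, computes 100 * 3 = 300.
Step 3: result = 300

The answer is 300.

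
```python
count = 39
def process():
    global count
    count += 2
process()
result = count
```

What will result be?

Step 1: count = 39 globally.
Step 2: process() modifies global count: count += 2 = 41.
Step 3: result = 41

The answer is 41.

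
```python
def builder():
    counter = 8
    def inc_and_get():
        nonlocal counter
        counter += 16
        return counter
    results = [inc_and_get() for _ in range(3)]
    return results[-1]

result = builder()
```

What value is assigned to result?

Step 1: counter = 8.
Step 2: Three calls to inc_and_get(), each adding 16.
Step 3: Last value = 8 + 16 * 3 = 56

The answer is 56.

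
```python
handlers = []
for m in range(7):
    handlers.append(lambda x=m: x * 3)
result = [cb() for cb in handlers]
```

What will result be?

Step 1: Default arg x=m captures m at each iteration.
Step 2: handlers[k] has x defaulting to k, returns k * 3.
Step 3: result = [0, 3, 6, 9, 12, 15, 18]

The answer is [0, 3, 6, 9, 12, 15, 18].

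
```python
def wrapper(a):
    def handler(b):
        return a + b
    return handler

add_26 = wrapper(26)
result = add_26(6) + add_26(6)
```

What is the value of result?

Step 1: add_26 captures a = 26.
Step 2: add_26(6) = 26 + 6 = 32, called twice.
Step 3: result = 32 + 32 = 64

The answer is 64.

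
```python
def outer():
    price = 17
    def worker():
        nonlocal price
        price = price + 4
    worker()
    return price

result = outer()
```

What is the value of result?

Step 1: outer() sets price = 17.
Step 2: worker() uses nonlocal to modify price in outer's scope: price = 17 + 4 = 21.
Step 3: outer() returns the modified price = 21

The answer is 21.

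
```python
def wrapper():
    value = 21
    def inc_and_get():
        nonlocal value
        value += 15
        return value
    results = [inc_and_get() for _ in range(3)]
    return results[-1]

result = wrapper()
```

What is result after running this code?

Step 1: value = 21.
Step 2: Three calls to inc_and_get(), each adding 15.
Step 3: Last value = 21 + 15 * 3 = 66

The answer is 66.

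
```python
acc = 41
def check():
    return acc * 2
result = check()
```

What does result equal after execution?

Step 1: acc = 41 is defined globally.
Step 2: check() looks up acc from global scope = 41, then computes 41 * 2 = 82.
Step 3: result = 82

The answer is 82.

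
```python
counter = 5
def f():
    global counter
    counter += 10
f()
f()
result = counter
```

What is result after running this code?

Step 1: counter = 5.
Step 2: First f(): counter = 5 + 10 = 15.
Step 3: Second f(): counter = 15 + 10 = 25. result = 25

The answer is 25.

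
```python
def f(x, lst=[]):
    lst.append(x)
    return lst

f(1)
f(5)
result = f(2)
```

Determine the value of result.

Step 1: Mutable default argument gotcha! The list [] is created once.
Step 2: Each call appends to the SAME list: [1], [1, 5], [1, 5, 2].
Step 3: result = [1, 5, 2]

The answer is [1, 5, 2].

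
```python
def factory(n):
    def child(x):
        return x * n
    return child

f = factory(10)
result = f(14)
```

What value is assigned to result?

Step 1: factory(10) creates a closure capturing n = 10.
Step 2: f(14) computes 14 * 10 = 140.
Step 3: result = 140

The answer is 140.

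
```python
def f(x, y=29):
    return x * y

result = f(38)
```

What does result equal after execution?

Step 1: f(38) uses default y = 29.
Step 2: Returns 38 * 29 = 1102.
Step 3: result = 1102

The answer is 1102.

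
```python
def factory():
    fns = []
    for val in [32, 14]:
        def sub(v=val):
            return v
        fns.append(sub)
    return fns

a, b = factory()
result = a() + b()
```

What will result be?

Step 1: Default argument v=val captures val at each iteration.
Step 2: a() returns 32 (captured at first iteration), b() returns 14 (captured at second).
Step 3: result = 32 + 14 = 46

The answer is 46.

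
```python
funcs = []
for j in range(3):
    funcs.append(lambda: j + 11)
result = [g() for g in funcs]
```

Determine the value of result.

Step 1: All lambdas capture j by reference. After the loop, j = 2.
Step 2: Each call returns 2 + 11 = 13.
Step 3: result = [13, 13, 13]

The answer is [13, 13, 13].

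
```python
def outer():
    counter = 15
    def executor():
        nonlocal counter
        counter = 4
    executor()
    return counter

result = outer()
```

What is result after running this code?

Step 1: outer() sets counter = 15.
Step 2: executor() uses nonlocal to reassign counter = 4.
Step 3: result = 4

The answer is 4.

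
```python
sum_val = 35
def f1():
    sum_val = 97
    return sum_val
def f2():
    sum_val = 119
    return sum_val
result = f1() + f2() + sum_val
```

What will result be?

Step 1: Each function shadows global sum_val with its own local.
Step 2: f1() returns 97, f2() returns 119.
Step 3: Global sum_val = 35 is unchanged. result = 97 + 119 + 35 = 251

The answer is 251.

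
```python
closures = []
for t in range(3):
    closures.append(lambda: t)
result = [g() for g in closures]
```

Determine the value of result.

Step 1: All 3 lambdas share the same variable t.
Step 2: After the loop, t = 2.
Step 3: Each call returns 2. result = [2, 2, 2]

The answer is [2, 2, 2].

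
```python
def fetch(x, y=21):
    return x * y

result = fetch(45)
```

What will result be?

Step 1: fetch(45) uses default y = 21.
Step 2: Returns 45 * 21 = 945.
Step 3: result = 945

The answer is 945.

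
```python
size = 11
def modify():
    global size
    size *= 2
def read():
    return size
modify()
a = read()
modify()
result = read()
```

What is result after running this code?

Step 1: size = 11.
Step 2: First modify(): size = 11 * 2 = 22.
Step 3: Second modify(): size = 22 * 2 = 44.
Step 4: read() returns 44

The answer is 44.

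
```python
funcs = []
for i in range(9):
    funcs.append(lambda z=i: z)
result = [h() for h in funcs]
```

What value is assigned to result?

Step 1: Default arg z=i captures i at each iteration.
Step 2: Each lambda has its own default: 0, 1, ..., 8.
Step 3: result = [0, 1, 2, 3, 4, 5, 6, 7, 8]

The answer is [0, 1, 2, 3, 4, 5, 6, 7, 8].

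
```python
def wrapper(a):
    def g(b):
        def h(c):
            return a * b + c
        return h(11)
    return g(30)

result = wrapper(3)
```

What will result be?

Step 1: a = 3, b = 30, c = 11.
Step 2: h() computes a * b + c = 3 * 30 + 11 = 101.
Step 3: result = 101

The answer is 101.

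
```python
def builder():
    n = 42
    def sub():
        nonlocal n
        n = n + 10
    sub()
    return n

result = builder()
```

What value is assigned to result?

Step 1: builder() sets n = 42.
Step 2: sub() uses nonlocal to modify n in builder's scope: n = 42 + 10 = 52.
Step 3: builder() returns the modified n = 52

The answer is 52.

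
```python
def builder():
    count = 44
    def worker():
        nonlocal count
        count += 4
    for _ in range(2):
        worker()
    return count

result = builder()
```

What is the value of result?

Step 1: count = 44.
Step 2: worker() is called 2 times in a loop, each adding 4 via nonlocal.
Step 3: count = 44 + 4 * 2 = 52

The answer is 52.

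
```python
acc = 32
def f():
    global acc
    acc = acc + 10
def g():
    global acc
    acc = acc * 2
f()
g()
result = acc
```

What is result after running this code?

Step 1: acc = 32.
Step 2: f() adds 10: acc = 32 + 10 = 42.
Step 3: g() doubles: acc = 42 * 2 = 84.
Step 4: result = 84

The answer is 84.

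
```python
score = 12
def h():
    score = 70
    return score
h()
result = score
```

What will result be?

Step 1: score = 12 globally.
Step 2: h() creates a LOCAL score = 70 (no global keyword!).
Step 3: The global score is unchanged. result = 12

The answer is 12.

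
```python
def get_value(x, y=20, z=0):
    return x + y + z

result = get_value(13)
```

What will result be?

Step 1: get_value(13) uses defaults y = 20, z = 0.
Step 2: Returns 13 + 20 + 0 = 33.
Step 3: result = 33

The answer is 33.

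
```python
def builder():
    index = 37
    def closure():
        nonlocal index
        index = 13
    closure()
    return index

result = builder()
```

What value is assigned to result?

Step 1: builder() sets index = 37.
Step 2: closure() uses nonlocal to reassign index = 13.
Step 3: result = 13

The answer is 13.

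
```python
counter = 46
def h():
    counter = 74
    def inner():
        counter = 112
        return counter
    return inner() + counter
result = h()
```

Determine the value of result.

Step 1: h() has local counter = 74. inner() has local counter = 112.
Step 2: inner() returns its local counter = 112.
Step 3: h() returns 112 + its own counter (74) = 186

The answer is 186.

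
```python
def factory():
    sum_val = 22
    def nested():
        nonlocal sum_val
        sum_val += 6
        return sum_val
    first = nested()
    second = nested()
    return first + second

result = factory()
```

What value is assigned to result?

Step 1: sum_val starts at 22.
Step 2: First call: sum_val = 22 + 6 = 28, returns 28.
Step 3: Second call: sum_val = 28 + 6 = 34, returns 34.
Step 4: result = 28 + 34 = 62

The answer is 62.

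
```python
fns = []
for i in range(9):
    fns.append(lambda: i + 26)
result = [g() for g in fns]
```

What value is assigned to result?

Step 1: All lambdas capture i by reference. After the loop, i = 8.
Step 2: Each call returns 8 + 26 = 34.
Step 3: result = [34, 34, 34, 34, 34, 34, 34, 34, 34]

The answer is [34, 34, 34, 34, 34, 34, 34, 34, 34].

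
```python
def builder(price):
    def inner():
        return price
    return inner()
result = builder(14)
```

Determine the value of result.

Step 1: builder(14) binds parameter price = 14.
Step 2: inner() looks up price in enclosing scope and finds the parameter price = 14.
Step 3: result = 14

The answer is 14.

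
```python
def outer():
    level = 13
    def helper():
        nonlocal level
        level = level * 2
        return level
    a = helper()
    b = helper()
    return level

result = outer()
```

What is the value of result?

Step 1: level starts at 13.
Step 2: First helper(): level = 13 * 2 = 26.
Step 3: Second helper(): level = 26 * 2 = 52.
Step 4: result = 52

The answer is 52.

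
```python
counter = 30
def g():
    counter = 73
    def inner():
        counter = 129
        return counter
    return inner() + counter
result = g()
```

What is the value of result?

Step 1: g() has local counter = 73. inner() has local counter = 129.
Step 2: inner() returns its local counter = 129.
Step 3: g() returns 129 + its own counter (73) = 202

The answer is 202.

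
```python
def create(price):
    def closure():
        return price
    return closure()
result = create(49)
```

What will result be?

Step 1: create(49) binds parameter price = 49.
Step 2: closure() looks up price in enclosing scope and finds the parameter price = 49.
Step 3: result = 49

The answer is 49.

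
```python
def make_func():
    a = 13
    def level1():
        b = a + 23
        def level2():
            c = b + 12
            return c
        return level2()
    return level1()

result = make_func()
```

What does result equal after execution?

Step 1: a = 13. b = a + 23 = 36.
Step 2: c = b + 12 = 36 + 12 = 48.
Step 3: result = 48

The answer is 48.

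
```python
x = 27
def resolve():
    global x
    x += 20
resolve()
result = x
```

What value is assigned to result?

Step 1: x = 27 globally.
Step 2: resolve() modifies global x: x += 20 = 47.
Step 3: result = 47

The answer is 47.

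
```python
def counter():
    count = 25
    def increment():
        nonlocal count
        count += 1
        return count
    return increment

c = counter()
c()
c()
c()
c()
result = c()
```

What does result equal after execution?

Step 1: counter() creates closure with count = 25.
Step 2: Each c() call increments count via nonlocal. After 5 calls: 25 + 5 = 30.
Step 3: result = 30

The answer is 30.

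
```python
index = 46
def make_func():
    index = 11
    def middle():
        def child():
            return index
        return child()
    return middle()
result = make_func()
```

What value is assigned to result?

Step 1: make_func() defines index = 11. middle() and child() have no local index.
Step 2: child() checks local (none), enclosing middle() (none), enclosing make_func() and finds index = 11.
Step 3: result = 11

The answer is 11.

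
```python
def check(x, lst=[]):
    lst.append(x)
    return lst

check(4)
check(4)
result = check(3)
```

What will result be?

Step 1: Mutable default argument gotcha! The list [] is created once.
Step 2: Each call appends to the SAME list: [4], [4, 4], [4, 4, 3].
Step 3: result = [4, 4, 3]

The answer is [4, 4, 3].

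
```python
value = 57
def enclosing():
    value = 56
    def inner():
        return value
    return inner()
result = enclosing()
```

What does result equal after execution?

Step 1: value = 57 globally, but enclosing() defines value = 56 locally.
Step 2: inner() looks up value. Not in local scope, so checks enclosing scope (enclosing) and finds value = 56.
Step 3: result = 56

The answer is 56.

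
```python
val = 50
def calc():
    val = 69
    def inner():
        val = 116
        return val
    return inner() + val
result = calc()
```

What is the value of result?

Step 1: calc() has local val = 69. inner() has local val = 116.
Step 2: inner() returns its local val = 116.
Step 3: calc() returns 116 + its own val (69) = 185

The answer is 185.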